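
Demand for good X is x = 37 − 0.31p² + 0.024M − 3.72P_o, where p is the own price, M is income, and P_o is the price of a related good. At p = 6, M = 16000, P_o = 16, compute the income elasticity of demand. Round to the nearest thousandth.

1.096

x = 37 − 0.31(6)² + 0.024(16000) − 3.72(16) = 37 − 11.16 + 384 − 59.52 = 350.32.
∂x/∂M = +0.024, so E_I = 0.024·(16000/350.32) ≈ 1.096.
E_I > 1: normal good (luxury).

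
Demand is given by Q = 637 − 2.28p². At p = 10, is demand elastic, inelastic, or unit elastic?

At p = 10, Q = 409.
dQ/dp = −2·2.28·p = −45.6.
Point elasticity E = (dQ/dp)·(p/Q) = -45.6 × 10/409 ≈ -1.115.
|E| ≈ 1.115 > 1, so demand is elastic.

elastic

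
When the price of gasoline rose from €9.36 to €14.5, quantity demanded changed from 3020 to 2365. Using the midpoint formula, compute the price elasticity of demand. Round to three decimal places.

%ΔQ = (2365 − 3020)/[(3020 + 2365)/2] = -655/2692.5 ≈ -0.2433.
%Δp = (14.5 − 9.36)/[(9.36 + 14.5)/2] = 5.14/11.93 ≈ 0.4308.
Arc elasticity E = %ΔQ/%Δp ≈ -0.2433/0.4308 ≈ -0.565.
|E| < 1: demand is inelastic over this range.

-0.565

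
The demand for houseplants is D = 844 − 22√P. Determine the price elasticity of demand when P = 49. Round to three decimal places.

-0.112

At P = 49, D = 690.
dD/dP = −22/(2√P) = −22/(2·7).
Point elasticity E = (dD/dP)·(P/D) = -1.5714 × 49/690 ≈ -0.112.
|E| < 1, so demand is inelastic at this price.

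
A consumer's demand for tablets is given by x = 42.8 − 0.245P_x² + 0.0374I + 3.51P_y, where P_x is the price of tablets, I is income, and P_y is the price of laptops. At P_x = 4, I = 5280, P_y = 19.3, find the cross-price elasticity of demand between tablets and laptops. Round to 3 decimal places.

0.223

Substituting, x = 42.8 − 0.245(4)² + 0.0374(5280) + 3.51(19.3) = 42.8 − 3.92 + 197.472 + 67.743 = 304.095.
∂x/∂P_y = +3.51, so E_xy = 3.51·(19.3/304.095) ≈ 0.223.
E_xy > 0: the goods are substitutes.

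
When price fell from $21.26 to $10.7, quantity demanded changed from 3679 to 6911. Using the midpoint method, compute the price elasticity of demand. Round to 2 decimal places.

%ΔQ = (6911 − 3679)/[(3679 + 6911)/2] = 3232/5295 ≈ 0.6104.
%ΔP = (10.7 − 21.26)/[(21.26 + 10.7)/2] = -10.56/15.98 ≈ -0.6608.
Arc elasticity E = %ΔQ/%ΔP ≈ 0.6104/-0.6608 ≈ -0.92.
|E| < 1: demand is inelastic over this range.

-0.92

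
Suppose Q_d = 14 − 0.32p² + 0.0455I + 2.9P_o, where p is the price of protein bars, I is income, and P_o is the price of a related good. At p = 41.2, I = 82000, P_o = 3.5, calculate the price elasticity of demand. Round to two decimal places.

At the given point, Q_d = 14 − 0.32(41.2)² + 0.0455(82000) + 2.9(3.5) = 14 − 543.1808 + 3731 + 10.15 = 3211.9692.
∂Q_d/∂p = −2·0.32·p = -26.368, so E_p = -26.368·(41.2/3211.9692) ≈ -0.34.
|E_p| < 1: demand is inelastic.

-0.34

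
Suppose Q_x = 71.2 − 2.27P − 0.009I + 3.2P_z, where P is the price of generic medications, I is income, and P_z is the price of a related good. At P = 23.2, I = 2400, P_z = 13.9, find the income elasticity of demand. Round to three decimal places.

-0.522

Q_x = 71.2 − 2.27(23.2) − 0.009(2400) + 3.2(13.9) = 71.2 − 52.664 − 21.6 + 44.48 = 41.416.
∂Q_x/∂I = −0.009, so E_I = -0.009·(2400/41.416) ≈ -0.522.
E_I < 0: inferior good.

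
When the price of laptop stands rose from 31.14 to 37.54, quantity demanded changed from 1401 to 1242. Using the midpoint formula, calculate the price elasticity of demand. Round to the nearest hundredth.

-0.65

%Δq = (1242 − 1401)/[(1401 + 1242)/2] = -159/1321.5 ≈ -0.1203.
%ΔP = (37.54 − 31.14)/[(31.14 + 37.54)/2] = 6.4/34.34 ≈ 0.1864.
Arc elasticity E = %Δq/%ΔP ≈ -0.1203/0.1864 ≈ -0.65.
|E| < 1: demand is inelastic over this range.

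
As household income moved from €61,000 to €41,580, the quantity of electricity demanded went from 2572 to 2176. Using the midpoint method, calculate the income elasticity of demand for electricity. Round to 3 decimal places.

0.441

%ΔQ = (2176 − 2572)/[(2572+2176)/2] = -396/2374 ≈ -0.1668.
%ΔM = (41,580 − 61,000)/[(61,000+41,580)/2] = -19420/51290 ≈ -0.3786.
E_I = %ΔQ/%ΔM ≈ 0.441.
E_I ∈ (0,1): normal good (necessity).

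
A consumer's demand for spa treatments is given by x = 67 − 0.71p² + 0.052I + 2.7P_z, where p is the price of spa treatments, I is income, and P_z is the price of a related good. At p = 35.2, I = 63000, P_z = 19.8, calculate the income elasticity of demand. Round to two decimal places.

1.30

Substituting, x = 67 − 0.71(35.2)² + 0.052(63000) + 2.7(19.8) = 67 − 879.7184 + 3276 + 53.46 = 2516.7416.
∂x/∂I = +0.052, so E_I = 0.052·(63000/2516.7416) ≈ 1.30.
E_I > 1: normal good (luxury).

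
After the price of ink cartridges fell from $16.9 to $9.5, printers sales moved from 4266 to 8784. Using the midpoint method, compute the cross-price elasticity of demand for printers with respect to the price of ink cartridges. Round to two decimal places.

-1.24

%ΔQ_x = (8784 − 4266)/[(4266+8784)/2] = 4518/6525 ≈ 0.6924.
%ΔP_y = (9.5 − 16.9)/[(16.9+9.5)/2] ≈ -0.5606.
E_xy = 0.6924/-0.5606 ≈ -1.24.
E_xy < 0, so printers and ink cartridges are complements.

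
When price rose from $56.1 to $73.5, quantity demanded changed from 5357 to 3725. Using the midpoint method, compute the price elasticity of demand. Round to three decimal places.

%Δq = (3725 − 5357)/[(5357 + 3725)/2] = -1632/4541 ≈ -0.3594.
%ΔP = (73.5 − 56.1)/[(56.1 + 73.5)/2] = 17.4/64.8 ≈ 0.2685.
Arc elasticity E = %Δq/%ΔP ≈ -0.3594/0.2685 ≈ -1.338.
|E| > 1: demand is elastic over this range.

-1.338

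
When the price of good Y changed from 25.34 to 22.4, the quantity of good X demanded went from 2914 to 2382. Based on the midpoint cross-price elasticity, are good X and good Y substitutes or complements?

%ΔQ_x = (2382 − 2914)/[(2914+2382)/2] = -532/2648 ≈ -0.2009.
%ΔP_y = (22.4 − 25.34)/[(25.34+22.4)/2] ≈ -0.1232.
E_xy = -0.2009/-0.1232 ≈ 1.631.
E_xy > 0, so the goods are substitutes.

substitutes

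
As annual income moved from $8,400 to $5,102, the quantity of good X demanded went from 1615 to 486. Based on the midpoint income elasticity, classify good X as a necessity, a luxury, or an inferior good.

%ΔQ = (486 − 1615)/[(1615+486)/2] = -1129/1050.5 ≈ -1.0747.
%ΔI = (5,102 − 8,400)/[(8,400+5,102)/2] = -3298/6751 ≈ -0.4885.
E_I = %ΔQ/%ΔI ≈ 2.200.
E_I > 1: normal good (luxury).

luxury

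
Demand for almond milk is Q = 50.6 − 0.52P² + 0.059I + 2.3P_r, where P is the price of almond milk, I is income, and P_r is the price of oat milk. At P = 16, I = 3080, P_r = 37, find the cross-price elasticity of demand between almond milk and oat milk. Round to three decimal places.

0.462

Q = 50.6 − 0.52(16)² + 0.059(3080) + 2.3(37) = 50.6 − 133.12 + 181.72 + 85.1 = 184.3.
∂Q/∂P_r = +2.3, so E_xy = 2.3·(37/184.3) ≈ 0.462.
E_xy > 0: the goods are substitutes.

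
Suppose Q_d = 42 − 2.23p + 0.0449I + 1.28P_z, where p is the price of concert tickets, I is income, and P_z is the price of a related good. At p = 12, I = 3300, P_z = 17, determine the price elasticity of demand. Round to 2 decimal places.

-0.14

First evaluate Q_d: 42 − 2.23(12) + 0.0449(3300) + 1.28(17) = 42 − 26.76 + 148.17 + 21.76 = 185.17.
∂Q_d/∂p = −2.23, so E_p = (−2.23)·(12/185.17) ≈ -0.14.
|E_p| < 1: demand is inelastic.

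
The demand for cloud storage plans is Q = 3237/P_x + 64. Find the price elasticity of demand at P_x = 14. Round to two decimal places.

At P_x = 14, Q = 295.2143.
dQ/dP_x = −3237/P_x² = −16.5153.
Point elasticity E = (dQ/dP_x)·(P_x/Q) = -16.5153 × 14/295.2143 ≈ -0.78.
|E| < 1, so demand is inelastic at this price.

-0.78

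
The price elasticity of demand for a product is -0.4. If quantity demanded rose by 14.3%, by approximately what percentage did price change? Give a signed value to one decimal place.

-35.8

%ΔQ ≈ E × %ΔP ⇒ %ΔP = %ΔQ / E = (14.3%)/(-0.4) ≈ -35.8%.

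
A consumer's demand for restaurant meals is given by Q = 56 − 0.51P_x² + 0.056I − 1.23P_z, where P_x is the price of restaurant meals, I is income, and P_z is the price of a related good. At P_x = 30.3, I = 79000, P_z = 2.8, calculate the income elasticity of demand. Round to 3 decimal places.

1.104

At the given point, Q = 56 − 0.51(30.3)² + 0.056(79000) − 1.23(2.8) = 56 − 468.2259 + 4424 − 3.444 = 4008.3301.
∂Q/∂I = +0.056, so E_I = 0.056·(79000/4008.3301) ≈ 1.104.
E_I > 1: normal good (luxury).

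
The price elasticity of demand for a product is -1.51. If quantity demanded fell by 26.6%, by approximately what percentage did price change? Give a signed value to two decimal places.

17.62

%ΔQ ≈ E × %ΔP ⇒ %ΔP = %ΔQ / E = (-26.6%)/(-1.51) ≈ 17.62%.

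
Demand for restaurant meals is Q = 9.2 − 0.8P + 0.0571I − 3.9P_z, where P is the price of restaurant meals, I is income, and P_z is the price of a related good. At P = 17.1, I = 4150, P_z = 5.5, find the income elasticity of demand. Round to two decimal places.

1.12

At the given point, Q = 9.2 − 0.8(17.1) + 0.0571(4150) − 3.9(5.5) = 9.2 − 13.68 + 236.965 − 21.45 = 211.035.
∂Q/∂I = +0.0571, so E_I = 0.0571·(4150/211.035) ≈ 1.12.
E_I > 1: normal good (luxury).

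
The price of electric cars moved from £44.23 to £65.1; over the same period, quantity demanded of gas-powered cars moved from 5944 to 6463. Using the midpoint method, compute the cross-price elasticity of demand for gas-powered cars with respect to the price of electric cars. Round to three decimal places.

0.219

%ΔQ_x = (6463 − 5944)/[(5944+6463)/2] = 519/6203.5 ≈ 0.0837.
%ΔP_y = (65.1 − 44.23)/[(44.23+65.1)/2] ≈ 0.3818.
E_xy = 0.0837/0.3818 ≈ 0.219.
E_xy > 0, so gas-powered cars and electric cars are substitutes.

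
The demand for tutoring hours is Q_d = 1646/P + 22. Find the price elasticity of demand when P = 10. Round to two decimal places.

At P = 10, Q_d = 186.6.
dQ_d/dP = −1646/P² = −16.46.
Point elasticity E = (dQ_d/dP)·(P/Q_d) = -16.46 × 10/186.6 ≈ -0.88.
|E| < 1, so demand is inelastic at this price.

-0.88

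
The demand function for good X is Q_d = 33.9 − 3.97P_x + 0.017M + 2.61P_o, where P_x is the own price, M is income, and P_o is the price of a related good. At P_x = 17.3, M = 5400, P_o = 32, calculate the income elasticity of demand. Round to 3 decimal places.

0.653

Substituting, Q_d = 33.9 − 3.97(17.3) + 0.017(5400) + 2.61(32) = 33.9 − 68.681 + 91.8 + 83.52 = 140.539.
∂Q_d/∂M = +0.017, so E_I = 0.017·(5400/140.539) ≈ 0.653.
E_I ∈ (0,1): normal good (necessity).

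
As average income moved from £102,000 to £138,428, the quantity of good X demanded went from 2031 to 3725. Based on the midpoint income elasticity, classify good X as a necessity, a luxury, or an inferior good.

luxury

%ΔQ = (3725 − 2031)/[(2031+3725)/2] = 1694/2878 ≈ 0.5886.
%ΔI = (138,428 − 102,000)/[(102,000+138,428)/2] = 36428/120214 ≈ 0.3030.
E_I = %ΔQ/%ΔI ≈ 1.942.
E_I > 1: normal good (luxury).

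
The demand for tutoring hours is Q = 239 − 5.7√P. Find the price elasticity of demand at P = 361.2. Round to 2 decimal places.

-0.41

At P = 361.2, Q = 130.67.
dQ/dP = −5.7/(2√P) = −5.7/(2·19.0053).
Point elasticity E = (dQ/dP)·(P/Q) = -0.15 × 361.2/130.67 ≈ -0.41.
|E| < 1, so demand is inelastic at this price.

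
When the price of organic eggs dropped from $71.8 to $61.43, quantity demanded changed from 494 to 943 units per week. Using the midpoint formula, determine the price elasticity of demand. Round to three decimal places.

%ΔQ = (943 − 494)/[(494 + 943)/2] = 449/718.5 ≈ 0.6249.
%Δp = (61.43 − 71.8)/[(71.8 + 61.43)/2] = -10.37/66.615 ≈ -0.1557.
Arc elasticity E = %ΔQ/%Δp ≈ 0.6249/-0.1557 ≈ -4.014.
|E| > 1: demand is elastic over this range.

-4.014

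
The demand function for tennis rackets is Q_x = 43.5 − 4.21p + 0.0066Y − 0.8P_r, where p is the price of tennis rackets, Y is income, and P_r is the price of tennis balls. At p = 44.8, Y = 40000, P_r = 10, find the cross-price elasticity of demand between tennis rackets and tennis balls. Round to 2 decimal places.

At the given point, Q_x = 43.5 − 4.21(44.8) + 0.0066(40000) − 0.8(10) = 43.5 − 188.608 + 264 − 8 = 110.892.
∂Q_x/∂P_r = −0.8, so E_xy = -0.8·(10/110.892) ≈ -0.07.
E_xy < 0: the goods are complements.

-0.07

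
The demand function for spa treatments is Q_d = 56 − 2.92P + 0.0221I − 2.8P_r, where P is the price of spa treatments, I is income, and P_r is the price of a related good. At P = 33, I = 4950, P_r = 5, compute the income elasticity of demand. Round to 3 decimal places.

First evaluate Q_d: 56 − 2.92(33) + 0.0221(4950) − 2.8(5) = 56 − 96.36 + 109.395 − 14 = 55.035.
∂Q_d/∂I = +0.0221, so E_I = 0.0221·(4950/55.035) ≈ 1.988.
E_I > 1: normal good (luxury).

1.988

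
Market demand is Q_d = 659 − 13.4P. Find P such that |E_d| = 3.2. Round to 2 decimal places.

Set −bP/(a − bP) = −3.2 ⇒ bP = 3.2(a − bP) ⇒ bP(1+3.2) = 3.2·a.
P = 3.2·659/(13.4·4.2) ≈ 37.47.

37.47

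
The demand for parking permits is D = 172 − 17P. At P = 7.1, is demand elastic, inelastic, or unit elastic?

At P = 7.1, D = 51.3.
dD/dP = −17.
Point elasticity E = (dD/dP)·(P/D) = -17 × 7.1/51.3 ≈ -2.353.
|E| ≈ 2.353 > 1, so demand is elastic.

elastic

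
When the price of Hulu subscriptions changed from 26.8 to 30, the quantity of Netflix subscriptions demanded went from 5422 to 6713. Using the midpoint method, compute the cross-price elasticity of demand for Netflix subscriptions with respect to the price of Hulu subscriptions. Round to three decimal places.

%ΔQ_x = (6713 − 5422)/[(5422+6713)/2] = 1291/6067.5 ≈ 0.2128.
%ΔP_y = (30 − 26.8)/[(26.8+30)/2] ≈ 0.1127.
E_xy = 0.2128/0.1127 ≈ 1.888.
E_xy > 0, so Netflix subscriptions and Hulu subscriptions are substitutes.

1.888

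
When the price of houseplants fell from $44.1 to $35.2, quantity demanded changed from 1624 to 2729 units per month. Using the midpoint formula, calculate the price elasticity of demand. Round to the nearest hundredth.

%Δq = (2729 − 1624)/[(1624 + 2729)/2] = 1105/2176.5 ≈ 0.5077.
%ΔP = (35.2 − 44.1)/[(44.1 + 35.2)/2] = -8.9/39.65 ≈ -0.2245.
Arc elasticity E = %Δq/%ΔP ≈ 0.5077/-0.2245 ≈ -2.26.
|E| > 1: demand is elastic over this range.

-2.26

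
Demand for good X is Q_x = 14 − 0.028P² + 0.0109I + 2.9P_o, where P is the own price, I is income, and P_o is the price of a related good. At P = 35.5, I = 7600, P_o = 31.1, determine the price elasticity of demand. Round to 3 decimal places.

-0.465

At the given point, Q_x = 14 − 0.028(35.5)² + 0.0109(7600) + 2.9(31.1) = 14 − 35.287 + 82.84 + 90.19 = 151.743.
∂Q_x/∂P = −2·0.028·P = -1.988, so E_p = -1.988·(35.5/151.743) ≈ -0.465.
|E_p| < 1: demand is inelastic.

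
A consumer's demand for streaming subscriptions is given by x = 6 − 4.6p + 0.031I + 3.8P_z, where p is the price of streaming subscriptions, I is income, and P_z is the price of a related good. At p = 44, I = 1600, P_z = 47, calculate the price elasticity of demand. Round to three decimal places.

x = 6 − 4.6(44) + 0.031(1600) + 3.8(47) = 6 − 202.4 + 49.6 + 178.6 = 31.8.
∂x/∂p = −4.6, so E_p = (−4.6)·(44/31.8) ≈ -6.365.
|E_p| > 1: demand is elastic.

-6.365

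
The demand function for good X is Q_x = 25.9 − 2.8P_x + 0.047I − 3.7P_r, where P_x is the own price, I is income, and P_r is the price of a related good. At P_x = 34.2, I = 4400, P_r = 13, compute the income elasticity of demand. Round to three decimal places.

First evaluate Q_x: 25.9 − 2.8(34.2) + 0.047(4400) − 3.7(13) = 25.9 − 95.76 + 206.8 − 48.1 = 88.84.
∂Q_x/∂I = +0.047, so E_I = 0.047·(4400/88.84) ≈ 2.328.
E_I > 1: normal good (luxury).

2.328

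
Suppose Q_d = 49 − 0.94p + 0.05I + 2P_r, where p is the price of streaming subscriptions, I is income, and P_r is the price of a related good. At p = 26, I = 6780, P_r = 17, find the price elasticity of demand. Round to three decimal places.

Q_d = 49 − 0.94(26) + 0.05(6780) + 2(17) = 49 − 24.44 + 339 + 34 = 397.56.
∂Q_d/∂p = −0.94, so E_p = (−0.94)·(26/397.56) ≈ -0.061.
|E_p| < 1: demand is inelastic.

-0.061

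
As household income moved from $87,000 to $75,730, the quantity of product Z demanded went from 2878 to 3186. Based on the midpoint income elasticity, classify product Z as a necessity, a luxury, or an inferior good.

inferior

%ΔQ = (3186 − 2878)/[(2878+3186)/2] = 308/3032 ≈ 0.1016.
%ΔY = (75,730 − 87,000)/[(87,000+75,730)/2] = -11270/81365 ≈ -0.1385.
E_I = %ΔQ/%ΔY ≈ -0.733.
E_I < 0: inferior good.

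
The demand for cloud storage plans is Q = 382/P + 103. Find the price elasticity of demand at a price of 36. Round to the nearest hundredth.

At P = 36, Q = 113.6111.
dQ/dP = −382/P² = −0.2948.
Point elasticity E = (dQ/dP)·(P/Q) = -0.2948 × 36/113.6111 ≈ -0.09.
|E| < 1, so demand is inelastic at this price.

-0.09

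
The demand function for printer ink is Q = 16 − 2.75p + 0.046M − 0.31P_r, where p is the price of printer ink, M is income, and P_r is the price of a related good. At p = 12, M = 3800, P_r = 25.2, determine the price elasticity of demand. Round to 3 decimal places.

At the given point, Q = 16 − 2.75(12) + 0.046(3800) − 0.31(25.2) = 16 − 33 + 174.8 − 7.812 = 149.988.
∂Q/∂p = −2.75, so E_p = (−2.75)·(12/149.988) ≈ -0.220.
|E_p| < 1: demand is inelastic.

-0.220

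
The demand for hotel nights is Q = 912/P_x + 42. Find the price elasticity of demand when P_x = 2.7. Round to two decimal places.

At P_x = 2.7, Q = 379.7778.
dQ/dP_x = −912/P_x² = −125.1029.
Point elasticity E = (dQ/dP_x)·(P_x/Q) = -125.1029 × 2.7/379.7778 ≈ -0.89.
|E| < 1, so demand is inelastic at this price.

-0.89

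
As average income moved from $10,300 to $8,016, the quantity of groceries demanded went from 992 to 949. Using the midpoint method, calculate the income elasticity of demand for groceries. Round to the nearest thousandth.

0.178

%ΔQ = (949 − 992)/[(992+949)/2] = -43/970.5 ≈ -0.0443.
%ΔI = (8,016 − 10,300)/[(10,300+8,016)/2] = -2284/9158 ≈ -0.2494.
E_I = %ΔQ/%ΔI ≈ 0.178.
E_I ∈ (0,1): normal good (necessity).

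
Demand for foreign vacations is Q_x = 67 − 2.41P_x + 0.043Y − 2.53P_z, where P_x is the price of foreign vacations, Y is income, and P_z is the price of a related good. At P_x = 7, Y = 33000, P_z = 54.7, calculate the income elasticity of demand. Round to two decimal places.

Q_x = 67 − 2.41(7) + 0.043(33000) − 2.53(54.7) = 67 − 16.87 + 1419 − 138.391 = 1330.739.
∂Q_x/∂Y = +0.043, so E_I = 0.043·(33000/1330.739) ≈ 1.07.
E_I > 1: normal good (luxury).

1.07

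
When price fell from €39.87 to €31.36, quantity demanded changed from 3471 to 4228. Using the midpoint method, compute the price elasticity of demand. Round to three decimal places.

%Δq = (4228 − 3471)/[(3471 + 4228)/2] = 757/3849.5 ≈ 0.1966.
%ΔP = (31.36 − 39.87)/[(39.87 + 31.36)/2] = -8.51/35.615 ≈ -0.2389.
Arc elasticity E = %Δq/%ΔP ≈ 0.1966/-0.2389 ≈ -0.823.
|E| < 1: demand is inelastic over this range.

-0.823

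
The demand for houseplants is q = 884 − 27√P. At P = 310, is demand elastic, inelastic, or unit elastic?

inelastic

At P = 310, q = 408.6159.
dq/dP = −27/(2√P) = −27/(2·17.6068).
Point elasticity E = (dq/dP)·(P/q) = -0.7667 × 310/408.6159 ≈ -0.582.
|E| ≈ 0.582 < 1, so demand is inelastic.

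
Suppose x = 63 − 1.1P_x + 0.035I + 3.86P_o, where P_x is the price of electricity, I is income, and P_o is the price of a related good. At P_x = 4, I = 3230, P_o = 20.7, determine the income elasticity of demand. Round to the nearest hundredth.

0.45

Evaluating quantity at (P_x, I, P_o) gives x = 63 − 1.1(4) + 0.035(3230) + 3.86(20.7) = 63 − 4.4 + 113.05 + 79.902 = 251.552.
∂x/∂I = +0.035, so E_I = 0.035·(3230/251.552) ≈ 0.45.
E_I ∈ (0,1): normal good (necessity).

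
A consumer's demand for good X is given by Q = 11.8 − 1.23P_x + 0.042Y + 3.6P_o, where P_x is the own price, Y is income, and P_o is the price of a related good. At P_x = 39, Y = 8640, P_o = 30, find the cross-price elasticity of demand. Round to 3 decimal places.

Substituting, Q = 11.8 − 1.23(39) + 0.042(8640) + 3.6(30) = 11.8 − 47.97 + 362.88 + 108 = 434.71.
∂Q/∂P_o = +3.6, so E_xy = 3.6·(30/434.71) ≈ 0.248.
E_xy > 0: the goods are substitutes.

0.248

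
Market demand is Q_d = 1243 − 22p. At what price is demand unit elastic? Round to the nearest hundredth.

For linear demand Q_d = a − bp, E = −bp/(a − bp). |E| = 1 ⇒ bp = a − bp ⇒ p = a/(2b).
p = 1243/(2·22) = 28.25.

28.25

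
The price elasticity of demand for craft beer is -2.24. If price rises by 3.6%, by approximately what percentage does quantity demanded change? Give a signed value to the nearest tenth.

-8.1

%ΔQ ≈ E × %ΔP = (-2.24) × (3.6%) ≈ -8.1%.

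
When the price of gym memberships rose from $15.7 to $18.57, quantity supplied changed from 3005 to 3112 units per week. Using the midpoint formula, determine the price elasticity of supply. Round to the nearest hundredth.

%Δq = (3112 − 3005)/[(3005 + 3112)/2] = 107/3058.5 ≈ 0.0350.
%ΔP = (18.57 − 15.7)/[(15.7 + 18.57)/2] = 2.87/17.135 ≈ 0.1675.
Arc elasticity E = %Δq/%ΔP ≈ 0.0350/0.1675 ≈ 0.21.
|E| < 1: supply is inelastic over this range.

0.21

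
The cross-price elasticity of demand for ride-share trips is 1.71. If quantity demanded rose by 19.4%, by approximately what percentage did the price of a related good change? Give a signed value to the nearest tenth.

11.3

%ΔQ ≈ E × %ΔP_y ⇒ %ΔP_y = %ΔQ / E = (19.4%)/(1.71) ≈ 11.3%.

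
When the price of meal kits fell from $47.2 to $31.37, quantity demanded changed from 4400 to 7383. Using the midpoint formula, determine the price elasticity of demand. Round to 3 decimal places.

%Δq = (7383 − 4400)/[(4400 + 7383)/2] = 2983/5891.5 ≈ 0.5063.
%Δp = (31.37 − 47.2)/[(47.2 + 31.37)/2] = -15.83/39.285 ≈ -0.4030.
Arc elasticity E = %Δq/%Δp ≈ 0.5063/-0.4030 ≈ -1.257.
|E| > 1: demand is elastic over this range.

-1.257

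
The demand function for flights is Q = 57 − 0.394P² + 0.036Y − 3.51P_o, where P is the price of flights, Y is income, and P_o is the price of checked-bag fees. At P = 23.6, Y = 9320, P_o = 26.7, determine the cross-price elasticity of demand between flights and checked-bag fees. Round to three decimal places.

Substituting, Q = 57 − 0.394(23.6)² + 0.036(9320) − 3.51(26.7) = 57 − 219.4422 + 335.52 − 93.717 = 79.3608.
∂Q/∂P_o = −3.51, so E_xy = -3.51·(26.7/79.3608) ≈ -1.181.
E_xy < 0: the goods are complements.

-1.181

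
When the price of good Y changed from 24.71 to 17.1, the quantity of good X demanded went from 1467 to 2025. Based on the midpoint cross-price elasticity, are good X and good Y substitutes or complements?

complements

%ΔQ_x = (2025 − 1467)/[(1467+2025)/2] = 558/1746 ≈ 0.3196.
%ΔP_y = (17.1 − 24.71)/[(24.71+17.1)/2] ≈ -0.3640.
E_xy = 0.3196/-0.3640 ≈ -0.878.
E_xy < 0, so the goods are complements.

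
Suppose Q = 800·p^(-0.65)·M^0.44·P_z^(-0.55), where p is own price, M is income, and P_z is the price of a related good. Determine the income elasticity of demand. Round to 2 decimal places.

0.44

For a Cobb–Douglas (constant-elasticity) form Q = A·M^α·…, the elasticity with respect to M equals the exponent α at every point.
Here the exponent on M is 0.44, so the income elasticity of demand is 0.44.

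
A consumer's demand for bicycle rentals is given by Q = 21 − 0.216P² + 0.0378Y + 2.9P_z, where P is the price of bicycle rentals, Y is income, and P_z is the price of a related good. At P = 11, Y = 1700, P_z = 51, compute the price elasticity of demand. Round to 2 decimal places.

First evaluate Q: 21 − 0.216(11)² + 0.0378(1700) + 2.9(51) = 21 − 26.136 + 64.26 + 147.9 = 207.024.
∂Q/∂P = −2·0.216·P = -4.752, so E_p = -4.752·(11/207.024) ≈ -0.25.
|E_p| < 1: demand is inelastic.

-0.25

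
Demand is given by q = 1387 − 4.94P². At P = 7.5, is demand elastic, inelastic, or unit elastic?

At P = 7.5, q = 1109.125.
dq/dP = −2·4.94·P = −74.1.
Point elasticity E = (dq/dP)·(P/q) = -74.1 × 7.5/1109.125 ≈ -0.501.
|E| ≈ 0.501 < 1, so demand is inelastic.

inelastic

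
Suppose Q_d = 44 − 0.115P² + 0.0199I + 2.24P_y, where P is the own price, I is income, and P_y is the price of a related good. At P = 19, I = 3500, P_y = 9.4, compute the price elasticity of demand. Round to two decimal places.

Substituting, Q_d = 44 − 0.115(19)² + 0.0199(3500) + 2.24(9.4) = 44 − 41.515 + 69.65 + 21.056 = 93.191.
∂Q_d/∂P = −2·0.115·P = -4.37, so E_p = -4.37·(19/93.191) ≈ -0.89.
|E_p| < 1: demand is inelastic.

-0.89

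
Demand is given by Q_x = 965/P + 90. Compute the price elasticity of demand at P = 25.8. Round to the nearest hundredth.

-0.29

At P = 25.8, Q_x = 127.4031.
dQ_x/dP = −965/P² = −1.4497.
Point elasticity E = (dQ_x/dP)·(P/Q_x) = -1.4497 × 25.8/127.4031 ≈ -0.29.
|E| < 1, so demand is inelastic at this price.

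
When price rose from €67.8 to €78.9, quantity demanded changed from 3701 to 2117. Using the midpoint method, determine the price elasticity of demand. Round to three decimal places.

%ΔQ = (2117 − 3701)/[(3701 + 2117)/2] = -1584/2909 ≈ -0.5445.
%ΔP = (78.9 − 67.8)/[(67.8 + 78.9)/2] = 11.1/73.35 ≈ 0.1513.
Arc elasticity E = %ΔQ/%ΔP ≈ -0.5445/0.1513 ≈ -3.598.
|E| > 1: demand is elastic over this range.

-3.598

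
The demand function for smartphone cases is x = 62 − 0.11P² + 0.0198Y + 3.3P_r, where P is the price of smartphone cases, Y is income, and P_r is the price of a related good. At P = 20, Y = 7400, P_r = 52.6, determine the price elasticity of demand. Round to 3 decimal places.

-0.260

Substituting, x = 62 − 0.11(20)² + 0.0198(7400) + 3.3(52.6) = 62 − 44 + 146.52 + 173.58 = 338.1.
∂x/∂P = −2·0.11·P = -4.4, so E_p = -4.4·(20/338.1) ≈ -0.260.
|E_p| < 1: demand is inelastic.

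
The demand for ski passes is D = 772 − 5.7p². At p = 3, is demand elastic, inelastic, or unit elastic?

inelastic

At p = 3, D = 720.7.
dD/dp = −2·5.7·p = −34.2.
Point elasticity E = (dD/dp)·(p/D) = -34.2 × 3/720.7 ≈ -0.142.
|E| ≈ 0.142 < 1, so demand is inelastic.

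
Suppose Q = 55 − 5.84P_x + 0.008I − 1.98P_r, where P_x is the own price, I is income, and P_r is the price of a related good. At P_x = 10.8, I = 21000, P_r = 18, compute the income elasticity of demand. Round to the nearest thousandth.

First evaluate Q: 55 − 5.84(10.8) + 0.008(21000) − 1.98(18) = 55 − 63.072 + 168 − 35.64 = 124.288.
∂Q/∂I = +0.008, so E_I = 0.008·(21000/124.288) ≈ 1.352.
E_I > 1: normal good (luxury).

1.352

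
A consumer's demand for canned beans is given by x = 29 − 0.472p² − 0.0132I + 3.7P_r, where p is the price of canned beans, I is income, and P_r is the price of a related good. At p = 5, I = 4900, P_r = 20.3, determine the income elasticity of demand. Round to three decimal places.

Substituting, x = 29 − 0.472(5)² − 0.0132(4900) + 3.7(20.3) = 29 − 11.8 − 64.68 + 75.11 = 27.63.
∂x/∂I = −0.0132, so E_I = -0.0132·(4900/27.63) ≈ -2.341.
E_I < 0: inferior good.

-2.341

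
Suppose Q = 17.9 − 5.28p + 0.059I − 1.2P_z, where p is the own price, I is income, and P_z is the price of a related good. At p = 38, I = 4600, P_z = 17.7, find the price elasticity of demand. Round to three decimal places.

-2.976

Substituting, Q = 17.9 − 5.28(38) + 0.059(4600) − 1.2(17.7) = 17.9 − 200.64 + 271.4 − 21.24 = 67.42.
∂Q/∂p = −5.28, so E_p = (−5.28)·(38/67.42) ≈ -2.976.
|E_p| > 1: demand is elastic.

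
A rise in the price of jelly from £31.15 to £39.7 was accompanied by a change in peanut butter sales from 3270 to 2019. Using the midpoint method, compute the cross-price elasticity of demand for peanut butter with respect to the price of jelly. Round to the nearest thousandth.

-1.960

%ΔQ_x = (2019 − 3270)/[(3270+2019)/2] = -1251/2644.5 ≈ -0.4731.
%ΔP_y = (39.7 − 31.15)/[(31.15+39.7)/2] ≈ 0.2414.
E_xy = -0.4731/0.2414 ≈ -1.960.
E_xy < 0, so peanut butter and jelly are complements.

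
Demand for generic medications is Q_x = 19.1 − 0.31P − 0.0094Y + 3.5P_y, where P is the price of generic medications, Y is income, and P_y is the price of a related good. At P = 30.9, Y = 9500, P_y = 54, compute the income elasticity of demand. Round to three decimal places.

At the given point, Q_x = 19.1 − 0.31(30.9) − 0.0094(9500) + 3.5(54) = 19.1 − 9.579 − 89.3 + 189 = 109.221.
∂Q_x/∂Y = −0.0094, so E_I = -0.0094·(9500/109.221) ≈ -0.818.
E_I < 0: inferior good.

-0.818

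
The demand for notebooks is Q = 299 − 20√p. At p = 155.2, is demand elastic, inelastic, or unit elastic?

elastic

At p = 155.2, Q = 49.8414.
dQ/dp = −20/(2√p) = −20/(2·12.4579).
Point elasticity E = (dQ/dp)·(p/Q) = -0.8027 × 155.2/49.8414 ≈ -2.500.
|E| ≈ 2.500 > 1, so demand is elastic.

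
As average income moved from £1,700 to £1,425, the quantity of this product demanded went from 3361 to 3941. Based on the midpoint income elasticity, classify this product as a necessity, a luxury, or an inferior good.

%ΔQ = (3941 − 3361)/[(3361+3941)/2] = 580/3651 ≈ 0.1589.
%ΔI = (1,425 − 1,700)/[(1,700+1,425)/2] = -275/1562.5 ≈ -0.1760.
E_I = %ΔQ/%ΔI ≈ -0.903.
E_I < 0: inferior good.

inferior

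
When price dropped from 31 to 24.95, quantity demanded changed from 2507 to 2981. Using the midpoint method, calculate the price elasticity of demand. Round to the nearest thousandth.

-0.799

%Δq = (2981 − 2507)/[(2507 + 2981)/2] = 474/2744 ≈ 0.1727.
%Δp = (24.95 − 31)/[(31 + 24.95)/2] = -6.05/27.975 ≈ -0.2163.
Arc elasticity E = %Δq/%Δp ≈ 0.1727/-0.2163 ≈ -0.799.
|E| < 1: demand is inelastic over this range.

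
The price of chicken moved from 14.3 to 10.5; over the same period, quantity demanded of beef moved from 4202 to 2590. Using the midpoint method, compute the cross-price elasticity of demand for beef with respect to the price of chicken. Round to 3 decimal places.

%ΔQ_x = (2590 − 4202)/[(4202+2590)/2] = -1612/3396 ≈ -0.4747.
%ΔP_y = (10.5 − 14.3)/[(14.3+10.5)/2] ≈ -0.3065.
E_xy = -0.4747/-0.3065 ≈ 1.549.
E_xy > 0, so beef and chicken are substitutes.

1.549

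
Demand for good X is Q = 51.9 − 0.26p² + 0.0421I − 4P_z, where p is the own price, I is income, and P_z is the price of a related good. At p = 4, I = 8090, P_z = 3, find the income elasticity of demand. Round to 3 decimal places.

0.905

Q = 51.9 − 0.26(4)² + 0.0421(8090) − 4(3) = 51.9 − 4.16 + 340.589 − 12 = 376.329.
∂Q/∂I = +0.0421, so E_I = 0.0421·(8090/376.329) ≈ 0.905.
E_I ∈ (0,1): normal good (necessity).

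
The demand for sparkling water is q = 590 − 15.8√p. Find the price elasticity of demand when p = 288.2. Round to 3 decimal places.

At p = 288.2, q = 321.772.
dq/dp = −15.8/(2√p) = −15.8/(2·16.9765).
Point elasticity E = (dq/dp)·(p/q) = -0.4654 × 288.2/321.772 ≈ -0.417.
|E| < 1, so demand is inelastic at this price.

-0.417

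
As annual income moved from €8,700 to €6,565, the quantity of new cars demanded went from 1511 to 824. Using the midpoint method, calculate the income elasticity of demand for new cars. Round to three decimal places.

%ΔQ = (824 − 1511)/[(1511+824)/2] = -687/1167.5 ≈ -0.5884.
%ΔI = (6,565 − 8,700)/[(8,700+6,565)/2] = -2135/7632.5 ≈ -0.2797.
E_I = %ΔQ/%ΔI ≈ 2.104.
E_I > 1: normal good (luxury).

2.104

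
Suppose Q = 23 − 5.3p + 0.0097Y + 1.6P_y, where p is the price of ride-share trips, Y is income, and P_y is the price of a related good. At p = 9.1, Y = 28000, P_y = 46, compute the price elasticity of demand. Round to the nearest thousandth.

At the given point, Q = 23 − 5.3(9.1) + 0.0097(28000) + 1.6(46) = 23 − 48.23 + 271.6 + 73.6 = 319.97.
∂Q/∂p = −5.3, so E_p = (−5.3)·(9.1/319.97) ≈ -0.151.
|E_p| < 1: demand is inelastic.

-0.151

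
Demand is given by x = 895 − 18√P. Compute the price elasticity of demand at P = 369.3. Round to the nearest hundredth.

At P = 369.3, x = 549.0908.
dx/dP = −18/(2√P) = −18/(2·19.2172).
Point elasticity E = (dx/dP)·(P/x) = -0.4683 × 369.3/549.0908 ≈ -0.31.
|E| < 1, so demand is inelastic at this price.

-0.31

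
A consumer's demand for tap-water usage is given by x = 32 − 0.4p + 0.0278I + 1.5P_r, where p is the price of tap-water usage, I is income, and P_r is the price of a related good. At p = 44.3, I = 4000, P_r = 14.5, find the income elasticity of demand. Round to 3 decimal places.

0.755

At the given point, x = 32 − 0.4(44.3) + 0.0278(4000) + 1.5(14.5) = 32 − 17.72 + 111.2 + 21.75 = 147.23.
∂x/∂I = +0.0278, so E_I = 0.0278·(4000/147.23) ≈ 0.755.
E_I ∈ (0,1): normal good (necessity).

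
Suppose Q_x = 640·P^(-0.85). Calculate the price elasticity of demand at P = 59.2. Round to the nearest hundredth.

-0.85

For a Cobb–Douglas (constant-elasticity) form Q_x = A·P^α·…, the elasticity with respect to P equals the exponent α at every point.
Here the exponent on P is -0.85, so the price elasticity of demand is -0.85.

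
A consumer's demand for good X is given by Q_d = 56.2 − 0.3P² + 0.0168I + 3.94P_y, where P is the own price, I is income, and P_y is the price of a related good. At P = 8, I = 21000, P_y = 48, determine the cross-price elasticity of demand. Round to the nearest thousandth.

0.327

First evaluate Q_d: 56.2 − 0.3(8)² + 0.0168(21000) + 3.94(48) = 56.2 − 19.2 + 352.8 + 189.12 = 578.92.
∂Q_d/∂P_y = +3.94, so E_xy = 3.94·(48/578.92) ≈ 0.327.
E_xy > 0: the goods are substitutes.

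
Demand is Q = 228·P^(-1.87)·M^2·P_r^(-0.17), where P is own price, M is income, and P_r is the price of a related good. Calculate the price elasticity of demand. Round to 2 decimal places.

-1.87

For a Cobb–Douglas (constant-elasticity) form Q = A·P^α·…, the elasticity with respect to P equals the exponent α at every point.
Here the exponent on P is -1.87, so the price elasticity of demand is -1.87.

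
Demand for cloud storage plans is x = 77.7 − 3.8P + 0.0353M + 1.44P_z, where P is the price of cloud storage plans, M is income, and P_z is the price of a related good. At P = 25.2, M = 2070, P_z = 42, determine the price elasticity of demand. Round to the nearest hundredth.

-0.83

First evaluate x: 77.7 − 3.8(25.2) + 0.0353(2070) + 1.44(42) = 77.7 − 95.76 + 73.071 + 60.48 = 115.491.
∂x/∂P = −3.8, so E_p = (−3.8)·(25.2/115.491) ≈ -0.83.
|E_p| < 1: demand is inelastic.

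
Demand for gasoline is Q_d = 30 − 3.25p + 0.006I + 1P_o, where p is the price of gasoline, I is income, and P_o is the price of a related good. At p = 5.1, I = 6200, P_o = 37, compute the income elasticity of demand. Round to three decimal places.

0.425

First evaluate Q_d: 30 − 3.25(5.1) + 0.006(6200) + 1(37) = 30 − 16.575 + 37.2 + 37 = 87.625.
∂Q_d/∂I = +0.006, so E_I = 0.006·(6200/87.625) ≈ 0.425.
E_I ∈ (0,1): normal good (necessity).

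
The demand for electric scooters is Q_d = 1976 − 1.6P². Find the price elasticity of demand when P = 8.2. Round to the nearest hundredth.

At P = 8.2, Q_d = 1868.416.
dQ_d/dP = −2·1.6·P = −26.24.
Point elasticity E = (dQ_d/dP)·(P/Q_d) = -26.24 × 8.2/1868.416 ≈ -0.12.
|E| < 1, so demand is inelastic at this price.

-0.12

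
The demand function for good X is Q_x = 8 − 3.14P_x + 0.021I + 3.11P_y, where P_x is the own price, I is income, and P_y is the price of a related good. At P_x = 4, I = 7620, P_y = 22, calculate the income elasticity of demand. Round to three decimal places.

At the given point, Q_x = 8 − 3.14(4) + 0.021(7620) + 3.11(22) = 8 − 12.56 + 160.02 + 68.42 = 223.88.
∂Q_x/∂I = +0.021, so E_I = 0.021·(7620/223.88) ≈ 0.715.
E_I ∈ (0,1): normal good (necessity).

0.715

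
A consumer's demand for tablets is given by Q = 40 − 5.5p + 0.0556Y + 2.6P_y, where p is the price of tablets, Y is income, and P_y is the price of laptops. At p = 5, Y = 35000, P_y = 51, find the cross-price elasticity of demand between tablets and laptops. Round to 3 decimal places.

0.063

Evaluating quantity at (p, Y, P_y) gives Q = 40 − 5.5(5) + 0.0556(35000) + 2.6(51) = 40 − 27.5 + 1946 + 132.6 = 2091.1.
∂Q/∂P_y = +2.6, so E_xy = 2.6·(51/2091.1) ≈ 0.063.
E_xy > 0: the goods are substitutes.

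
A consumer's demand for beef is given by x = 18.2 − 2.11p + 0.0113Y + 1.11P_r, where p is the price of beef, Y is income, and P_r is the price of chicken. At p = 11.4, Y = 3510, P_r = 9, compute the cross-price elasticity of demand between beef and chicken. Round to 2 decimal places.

Substituting, x = 18.2 − 2.11(11.4) + 0.0113(3510) + 1.11(9) = 18.2 − 24.054 + 39.663 + 9.99 = 43.799.
∂x/∂P_r = +1.11, so E_xy = 1.11·(9/43.799) ≈ 0.23.
E_xy > 0: the goods are substitutes.

0.23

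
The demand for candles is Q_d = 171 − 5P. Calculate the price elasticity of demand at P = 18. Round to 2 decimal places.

At P = 18, Q_d = 81.
dQ_d/dP = −5.
Point elasticity E = (dQ_d/dP)·(P/Q_d) = -5 × 18/81 ≈ -1.11.
|E| > 1, so demand is elastic at this price.

-1.11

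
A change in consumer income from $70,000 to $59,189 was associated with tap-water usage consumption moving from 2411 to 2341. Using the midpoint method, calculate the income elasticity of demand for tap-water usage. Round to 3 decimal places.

%ΔQ = (2341 − 2411)/[(2411+2341)/2] = -70/2376 ≈ -0.0295.
%ΔI = (59,189 − 70,000)/[(70,000+59,189)/2] = -10811/64594.5 ≈ -0.1674.
E_I = %ΔQ/%ΔI ≈ 0.176.
E_I ∈ (0,1): normal good (necessity).

0.176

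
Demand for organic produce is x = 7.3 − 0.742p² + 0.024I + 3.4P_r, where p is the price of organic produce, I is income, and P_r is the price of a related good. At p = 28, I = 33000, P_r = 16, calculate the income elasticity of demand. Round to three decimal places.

2.912

At the given point, x = 7.3 − 0.742(28)² + 0.024(33000) + 3.4(16) = 7.3 − 581.728 + 792 + 54.4 = 271.972.
∂x/∂I = +0.024, so E_I = 0.024·(33000/271.972) ≈ 2.912.
E_I > 1: normal good (luxury).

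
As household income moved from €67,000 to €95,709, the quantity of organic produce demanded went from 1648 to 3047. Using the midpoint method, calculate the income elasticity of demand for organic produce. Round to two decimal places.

%ΔQ = (3047 − 1648)/[(1648+3047)/2] = 1399/2347.5 ≈ 0.5960.
%ΔY = (95,709 − 67,000)/[(67,000+95,709)/2] = 28709/81354.5 ≈ 0.3529.
E_I = %ΔQ/%ΔY ≈ 1.69.
E_I > 1: normal good (luxury).

1.69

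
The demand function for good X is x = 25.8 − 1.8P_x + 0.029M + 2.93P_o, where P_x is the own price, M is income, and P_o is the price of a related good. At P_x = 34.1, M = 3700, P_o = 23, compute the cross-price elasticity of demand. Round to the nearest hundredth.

x = 25.8 − 1.8(34.1) + 0.029(3700) + 2.93(23) = 25.8 − 61.38 + 107.3 + 67.39 = 139.11.
∂x/∂P_o = +2.93, so E_xy = 2.93·(23/139.11) ≈ 0.48.
E_xy > 0: the goods are substitutes.

0.48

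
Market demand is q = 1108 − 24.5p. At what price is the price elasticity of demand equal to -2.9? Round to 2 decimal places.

Set −bp/(a − bp) = −2.9 ⇒ bp = 2.9(a − bp) ⇒ bp(1+2.9) = 2.9·a.
p = 2.9·1108/(24.5·3.9) ≈ 33.63.

33.63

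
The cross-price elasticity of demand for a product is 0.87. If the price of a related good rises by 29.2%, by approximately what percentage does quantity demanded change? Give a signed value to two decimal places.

25.40

%ΔQ ≈ E × %ΔP_y = (0.87) × (29.2%) ≈ 25.40%.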